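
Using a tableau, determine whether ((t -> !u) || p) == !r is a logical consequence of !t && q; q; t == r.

Yes

Initial set: {(!t && q); q; (t == r); !(((t -> !u) || p) == !r)}.
(!t && q): α-rule — add !t, q.
(t == r): β-rule — branch into t, r  //  !t, !r.
  branch 1 (add t, r):
    × closes — contains both t and !t.
  branch 2 (add !t, !r):
    !(((t -> !u) || p) == !r): β-rule — branch into ((t -> !u) || p), !!r  //  !((t -> !u) || p), !r.
      branch 2.1 (add ((t -> !u) || p), !!r):
        × closes — contains both r and !r.
      branch 2.2 (add !((t -> !u) || p), !r):
        !((t -> !u) || p): α-rule — add !(t -> !u), !p.
        !(t -> !u): α-rule — add t, !!u.
        × closes — contains both t and !t.
All 3 branches close.
Every branch closed, so the premises entail the conclusion.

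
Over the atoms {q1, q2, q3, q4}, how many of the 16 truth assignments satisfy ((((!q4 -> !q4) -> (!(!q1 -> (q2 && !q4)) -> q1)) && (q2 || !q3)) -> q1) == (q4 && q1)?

Initial set: {T (((((!q4 -> !q4) -> (!(!q1 -> (q2 && !q4)) -> q1)) && (q2 || !q3)) -> q1) == (q4 && q1))}.
T (((((!q4 -> !q4) -> (!(!q1 -> (q2 && !q4)) -> q1)) && (q2 || !q3)) -> q1) == (q4 && q1)): β-rule — branch into T ((((!q4 -> !q4) -> (!(!q1 -> (q2 && !q4)) -> q1)) && (q2 || !q3)) -> q1), T (q4 && q1)  //  F ((((!q4 -> !q4) -> (!(!q1 -> (q2 && !q4)) -> q1)) && (q2 || !q3)) -> q1), F (q4 && q1).
  branch 1 (add T ((((!q4 -> !q4) -> (!(!q1 -> (q2 && !q4)) -> q1)) && (q2 || !q3)) -> q1), T (q4 && q1)):
    T (q4 && q1): α-rule — add T q4, T q1.
    T ((((!q4 -> !q4) -> (!(!q1 -> (q2 && !q4)) -> q1)) && (q2 || !q3)) -> q1): β-rule — branch into F (((!q4 -> !q4) -> (!(!q1 -> (q2 && !q4)) -> q1)) && (q2 || !q3))  //  T q1.
      branch 1.1 (add F (((!q4 -> !q4) -> (!(!q1 -> (q2 && !q4)) -> q1)) && (q2 || !q3))):
        F (((!q4 -> !q4) -> (!(!q1 -> (q2 && !q4)) -> q1)) && (q2 || !q3)): β-rule — branch into F ((!q4 -> !q4) -> (!(!q1 -> (q2 && !q4)) -> q1))  //  F (q2 || !q3).
          branch 1.1.1 (add F ((!q4 -> !q4) -> (!(!q1 -> (q2 && !q4)) -> q1))):
            F ((!q4 -> !q4) -> (!(!q1 -> (q2 && !q4)) -> q1)): α-rule — add T (!q4 -> !q4), F (!(!q1 -> (q2 && !q4)) -> q1).
            F (!(!q1 -> (q2 && !q4)) -> q1): α-rule — add T !(!q1 -> (q2 && !q4)), F q1.
            × closes — contains both q1 and !q1.
          branch 1.1.2 (add F (q2 || !q3)):
            F (q2 || !q3): α-rule — add F q2, F !q3.
            ○ open, literals {q1=1, q2=0, q3=1, q4=1}.
      branch 1.2 (add T q1):
        ○ open, literals {q1=1, q4=1}.
  branch 2 (add F ((((!q4 -> !q4) -> (!(!q1 -> (q2 && !q4)) -> q1)) && (q2 || !q3)) -> q1), F (q4 && q1)):
    F ((((!q4 -> !q4) -> (!(!q1 -> (q2 && !q4)) -> q1)) && (q2 || !q3)) -> q1): α-rule — add T (((!q4 -> !q4) -> (!(!q1 -> (q2 && !q4)) -> q1)) && (q2 || !q3)), F q1.
    T (((!q4 -> !q4) -> (!(!q1 -> (q2 && !q4)) -> q1)) && (q2 || !q3)): α-rule — add T ((!q4 -> !q4) -> (!(!q1 -> (q2 && !q4)) -> q1)), T (q2 || !q3).
    F (q4 && q1): β-rule — branch into F q4  //  F q1.
      branch 2.1 (add F q4):
        T ((!q4 -> !q4) -> (!(!q1 -> (q2 && !q4)) -> q1)): β-rule — branch into F (!q4 -> !q4)  //  T (!(!q1 -> (q2 && !q4)) -> q1).
          branch 2.1.1 (add F (!q4 -> !q4)):
            F (!q4 -> !q4): α-rule — add T !q4, F !q4.
            × closes — contains both q4 and !q4.
          branch 2.1.2 (add T (!(!q1 -> (q2 && !q4)) -> q1)):
            T (q2 || !q3): β-rule — branch into T q2  //  T !q3.
              branch 2.1.2.1 (add T q2):
                T (!(!q1 -> (q2 && !q4)) -> q1): β-rule — branch into F !(!q1 -> (q2 && !q4))  //  T q1.
                  branch 2.1.2.1.1 (add F !(!q1 -> (q2 && !q4))):
                    F !(!q1 -> (q2 && !q4)): β-rule — branch into F !q1  //  T (q2 && !q4).
                      branch 2.1.2.1.1.1 (add F !q1):
                        × closes — contains both q1 and !q1.
                      branch 2.1.2.1.1.2 (add T (q2 && !q4)):
                        T (q2 && !q4): α-rule — add T q2, T !q4.
                        ○ open, literals {q1=0, q2=1, q4=0}.
                  branch 2.1.2.1.2 (add T q1):
                    × closes — contains both q1 and !q1.
              branch 2.1.2.2 (add T !q3):
                T (!(!q1 -> (q2 && !q4)) -> q1): β-rule — branch into F !(!q1 -> (q2 && !q4))  //  T q1.
                  branch 2.1.2.2.1 (add F !(!q1 -> (q2 && !q4))):
                    F !(!q1 -> (q2 && !q4)): β-rule — branch into F !q1  //  T (q2 && !q4).
                      branch 2.1.2.2.1.1 (add F !q1):
                        × closes — contains both q1 and !q1.
                      branch 2.1.2.2.1.2 (add T (q2 && !q4)):
                        T (q2 && !q4): α-rule — add T q2, T !q4.
                        ○ open, literals {q1=0, q2=1, q3=0, q4=0}.
                  branch 2.1.2.2.2 (add T q1):
                    × closes — contains both q1 and !q1.
      branch 2.2 (add F q1):
        T ((!q4 -> !q4) -> (!(!q1 -> (q2 && !q4)) -> q1)): β-rule — branch into F (!q4 -> !q4)  //  T (!(!q1 -> (q2 && !q4)) -> q1).
          branch 2.2.1 (add F (!q4 -> !q4)):
            F (!q4 -> !q4): α-rule — add T !q4, F !q4.
            × closes — contains both q4 and !q4.
          branch 2.2.2 (add T (!(!q1 -> (q2 && !q4)) -> q1)):
            T (q2 || !q3): β-rule — branch into T q2  //  T !q3.
              branch 2.2.2.1 (add T q2):
                T (!(!q1 -> (q2 && !q4)) -> q1): β-rule — branch into F !(!q1 -> (q2 && !q4))  //  T q1.
                  branch 2.2.2.1.1 (add F !(!q1 -> (q2 && !q4))):
                    F !(!q1 -> (q2 && !q4)): β-rule — branch into F !q1  //  T (q2 && !q4).
                      branch 2.2.2.1.1.1 (add F !q1):
                        × closes — contains both q1 and !q1.
                      branch 2.2.2.1.1.2 (add T (q2 && !q4)):
                        T (q2 && !q4): α-rule — add T q2, T !q4.
                        ○ open, literals {q1=0, q2=1, q4=0}.
                  branch 2.2.2.1.2 (add T q1):
                    × closes — contains both q1 and !q1.
              branch 2.2.2.2 (add T !q3):
                T (!(!q1 -> (q2 && !q4)) -> q1): β-rule — branch into F !(!q1 -> (q2 && !q4))  //  T q1.
                  branch 2.2.2.2.1 (add F !(!q1 -> (q2 && !q4))):
                    F !(!q1 -> (q2 && !q4)): β-rule — branch into F !q1  //  T (q2 && !q4).
                      branch 2.2.2.2.1.1 (add F !q1):
                        × closes — contains both q1 and !q1.
                      branch 2.2.2.2.1.2 (add T (q2 && !q4)):
                        T (q2 && !q4): α-rule — add T q2, T !q4.
                        ○ open, literals {q1=0, q2=1, q3=0, q4=0}.
                  branch 2.2.2.2.2 (add T q1):
                    × closes — contains both q1 and !q1.
11 branches closed, 6 open.
Each open branch fixes some atoms; the unmentioned ones are free. Counting distinct full assignments: branch {q1=1, q2=0, q3=1, q4=1} (none free) contributes 1 new; branch {q1=1, q4=1} (q2, q3) contributes 3 new; branch {q1=0, q2=1, q4=0} (q3) contributes 2 new; branch {q1=0, q2=1, q3=0, q4=0} (none free) contributes 0 new; branch {q1=0, q2=1, q4=0} (q3) contributes 0 new; branch {q1=0, q2=1, q3=0, q4=0} (none free) contributes 0 new. Total: 6.

6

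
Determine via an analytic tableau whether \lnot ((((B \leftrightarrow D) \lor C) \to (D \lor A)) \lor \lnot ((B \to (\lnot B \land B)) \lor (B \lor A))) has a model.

Satisfiable

Initial set: {\lnot ((((B \leftrightarrow D) \lor C) \to (D \lor A)) \lor \lnot ((B \to (\lnot B \land B)) \lor (B \lor A)))}.
\lnot ((((B \leftrightarrow D) \lor C) \to (D \lor A)) \lor \lnot ((B \to (\lnot B \land B)) \lor (B \lor A))): α-rule — add \lnot (((B \leftrightarrow D) \lor C) \to (D \lor A)), \lnot \lnot ((B \to (\lnot B \land B)) \lor (B \lor A)).
\lnot (((B \leftrightarrow D) \lor C) \to (D \lor A)): α-rule — add ((B \leftrightarrow D) \lor C), \lnot (D \lor A).
\lnot (D \lor A): α-rule — add \lnot D, \lnot A.
\lnot \lnot ((B \to (\lnot B \land B)) \lor (B \lor A)): β-rule — branch into (B \to (\lnot B \land B))  //  (B \lor A).
  branch 1 (add (B \to (\lnot B \land B))):
    ((B \leftrightarrow D) \lor C): β-rule — branch into (B \leftrightarrow D)  //  C.
      branch 1.1 (add (B \leftrightarrow D)):
        (B \to (\lnot B \land B)): β-rule — branch into \lnot B  //  (\lnot B \land B).
          branch 1.1.1 (add \lnot B):
            (B \leftrightarrow D): β-rule — branch into B, D  //  \lnot B, \lnot D.
              branch 1.1.1.1 (add B, D):
                × closes — contains both B and \lnot B.
              branch 1.1.1.2 (add \lnot B, \lnot D):
                ○ open, literals {A=F, B=F, D=F}.
          branch 1.1.2 (add (\lnot B \land B)):
            (\lnot B \land B): α-rule — add \lnot B, B.
            × closes — contains both B and \lnot B.
      branch 1.2 (add C):
        (B \to (\lnot B \land B)): β-rule — branch into \lnot B  //  (\lnot B \land B).
          branch 1.2.1 (add \lnot B):
            ○ open, literals {A=F, B=F, C=T, D=F}.
          branch 1.2.2 (add (\lnot B \land B)):
            (\lnot B \land B): α-rule — add \lnot B, B.
            × closes — contains both B and \lnot B.
  branch 2 (add (B \lor A)):
    ((B \leftrightarrow D) \lor C): β-rule — branch into (B \leftrightarrow D)  //  C.
      branch 2.1 (add (B \leftrightarrow D)):
        (B \lor A): β-rule — branch into B  //  A.
          branch 2.1.1 (add B):
            (B \leftrightarrow D): β-rule — branch into B, D  //  \lnot B, \lnot D.
              branch 2.1.1.1 (add B, D):
                × closes — contains both D and \lnot D.
              branch 2.1.1.2 (add \lnot B, \lnot D):
                × closes — contains both B and \lnot B.
          branch 2.1.2 (add A):
            × closes — contains both A and \lnot A.
      branch 2.2 (add C):
        (B \lor A): β-rule — branch into B  //  A.
          branch 2.2.1 (add B):
            ○ open, literals {A=F, B=T, C=T, D=F}.
          branch 2.2.2 (add A):
            × closes — contains both A and \lnot A.
7 branches closed, 3 open.
An open branch gives a satisfying assignment: A=F, B=F, D=F.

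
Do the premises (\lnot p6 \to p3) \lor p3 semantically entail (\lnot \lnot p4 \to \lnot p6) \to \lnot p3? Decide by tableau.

No

Initial set: {((\lnot p6 \to p3) \lor p3); \lnot ((\lnot \lnot p4 \to \lnot p6) \to \lnot p3)}.
\lnot ((\lnot \lnot p4 \to \lnot p6) \to \lnot p3): α-rule — add (\lnot \lnot p4 \to \lnot p6), \lnot \lnot p3.
((\lnot p6 \to p3) \lor p3): β-rule — branch into (\lnot p6 \to p3)  //  p3.
  branch 1 (add (\lnot p6 \to p3)):
    (\lnot \lnot p4 \to \lnot p6): β-rule — branch into \lnot \lnot \lnot p4  //  \lnot p6.
      branch 1.1 (add \lnot \lnot \lnot p4):
        \lnot \lnot \lnot p4: drop double negation, giving \lnot p4.
        (\lnot p6 \to p3): β-rule — branch into \lnot \lnot p6  //  p3.
          branch 1.1.1 (add \lnot \lnot p6):
            ○ open, literals {p3=T, p4=F, p6=T}.
          branch 1.1.2 (add p3):
            ○ open, literals {p3=T, p4=F}.
      branch 1.2 (add \lnot p6):
        (\lnot p6 \to p3): β-rule — branch into \lnot \lnot p6  //  p3.
          branch 1.2.1 (add \lnot \lnot p6):
            × closes — contains both p6 and \lnot p6.
          branch 1.2.2 (add p3):
            ○ open, literals {p3=T, p6=F}.
  branch 2 (add p3):
    (\lnot \lnot p4 \to \lnot p6): β-rule — branch into \lnot \lnot \lnot p4  //  \lnot p6.
      branch 2.1 (add \lnot \lnot \lnot p4):
        \lnot \lnot \lnot p4: drop double negation, giving \lnot p4.
        ○ open, literals {p3=T, p4=F}.
      branch 2.2 (add \lnot p6):
        ○ open, literals {p3=T, p6=F}.
1 branch closed, 5 open.
An open branch gives a countermodel: p3=T, p4=F, p6=T (unmentioned atoms arbitrary); the premises hold there but the conclusion fails.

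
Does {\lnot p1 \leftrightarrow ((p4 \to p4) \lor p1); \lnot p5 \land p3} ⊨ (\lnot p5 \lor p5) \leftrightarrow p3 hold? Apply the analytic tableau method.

Initial set: {(\lnot p1 \leftrightarrow ((p4 \to p4) \lor p1)); (\lnot p5 \land p3); \lnot ((\lnot p5 \lor p5) \leftrightarrow p3)}.
(\lnot p5 \land p3): α-rule — add \lnot p5, p3.
(\lnot p1 \leftrightarrow ((p4 \to p4) \lor p1)): β-rule — branch into \lnot p1, ((p4 \to p4) \lor p1)  //  \lnot \lnot p1, \lnot ((p4 \to p4) \lor p1).
  branch 1 (add \lnot p1, ((p4 \to p4) \lor p1)):
    \lnot ((\lnot p5 \lor p5) \leftrightarrow p3): β-rule — branch into (\lnot p5 \lor p5), \lnot p3  //  \lnot (\lnot p5 \lor p5), p3.
      branch 1.1 (add (\lnot p5 \lor p5), \lnot p3):
        × closes — contains both p3 and \lnot p3.
      branch 1.2 (add \lnot (\lnot p5 \lor p5), p3):
        \lnot (\lnot p5 \lor p5): α-rule — add \lnot \lnot p5, \lnot p5.
        × closes — contains both p5 and \lnot p5.
  branch 2 (add \lnot \lnot p1, \lnot ((p4 \to p4) \lor p1)):
    \lnot ((p4 \to p4) \lor p1): α-rule — add \lnot (p4 \to p4), \lnot p1.
    × closes — contains both p1 and \lnot p1.
All 3 branches close.
Every branch closed, so the premises entail the conclusion.

Yes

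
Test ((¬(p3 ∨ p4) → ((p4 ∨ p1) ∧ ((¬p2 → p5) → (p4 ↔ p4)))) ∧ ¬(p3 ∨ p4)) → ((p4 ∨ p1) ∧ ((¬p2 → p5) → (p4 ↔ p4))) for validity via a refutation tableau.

Valid

Assume the negation and expand:
Initial set: {F (((¬(p3 ∨ p4) → ((p4 ∨ p1) ∧ ((¬p2 → p5) → (p4 ↔ p4)))) ∧ ¬(p3 ∨ p4)) → ((p4 ∨ p1) ∧ ((¬p2 → p5) → (p4 ↔ p4))))}.
F (((¬(p3 ∨ p4) → ((p4 ∨ p1) ∧ ((¬p2 → p5) → (p4 ↔ p4)))) ∧ ¬(p3 ∨ p4)) → ((p4 ∨ p1) ∧ ((¬p2 → p5) → (p4 ↔ p4)))): α-rule — add T ((¬(p3 ∨ p4) → ((p4 ∨ p1) ∧ ((¬p2 → p5) → (p4 ↔ p4)))) ∧ ¬(p3 ∨ p4)), F ((p4 ∨ p1) ∧ ((¬p2 → p5) → (p4 ↔ p4))).
T ((¬(p3 ∨ p4) → ((p4 ∨ p1) ∧ ((¬p2 → p5) → (p4 ↔ p4)))) ∧ ¬(p3 ∨ p4)): α-rule — add T (¬(p3 ∨ p4) → ((p4 ∨ p1) ∧ ((¬p2 → p5) → (p4 ↔ p4)))), T ¬(p3 ∨ p4).
T ¬(p3 ∨ p4): α-rule — add F p3, F p4.
F ((p4 ∨ p1) ∧ ((¬p2 → p5) → (p4 ↔ p4))): β-rule — branch into F (p4 ∨ p1)  //  F ((¬p2 → p5) → (p4 ↔ p4)).
  branch 1 (add F (p4 ∨ p1)):
    F (p4 ∨ p1): α-rule — add F p4, F p1.
    T (¬(p3 ∨ p4) → ((p4 ∨ p1) ∧ ((¬p2 → p5) → (p4 ↔ p4)))): β-rule — branch into F ¬(p3 ∨ p4)  //  T ((p4 ∨ p1) ∧ ((¬p2 → p5) → (p4 ↔ p4))).
      branch 1.1 (add F ¬(p3 ∨ p4)):
        F ¬(p3 ∨ p4): β-rule — branch into T p3  //  T p4.
          branch 1.1.1 (add T p3):
            × closes — contains both p3 and ¬p3.
          branch 1.1.2 (add T p4):
            × closes — contains both p4 and ¬p4.
      branch 1.2 (add T ((p4 ∨ p1) ∧ ((¬p2 → p5) → (p4 ↔ p4)))):
        T ((p4 ∨ p1) ∧ ((¬p2 → p5) → (p4 ↔ p4))): α-rule — add T (p4 ∨ p1), T ((¬p2 → p5) → (p4 ↔ p4)).
        T (p4 ∨ p1): β-rule — branch into T p4  //  T p1.
          branch 1.2.1 (add T p4):
            × closes — contains both p4 and ¬p4.
          branch 1.2.2 (add T p1):
            × closes — contains both p1 and ¬p1.
  branch 2 (add F ((¬p2 → p5) → (p4 ↔ p4))):
    F ((¬p2 → p5) → (p4 ↔ p4)): α-rule — add T (¬p2 → p5), F (p4 ↔ p4).
    T (¬(p3 ∨ p4) → ((p4 ∨ p1) ∧ ((¬p2 → p5) → (p4 ↔ p4)))): β-rule — branch into F ¬(p3 ∨ p4)  //  T ((p4 ∨ p1) ∧ ((¬p2 → p5) → (p4 ↔ p4))).
      branch 2.1 (add F ¬(p3 ∨ p4)):
        T (¬p2 → p5): β-rule — branch into F ¬p2  //  T p5.
          branch 2.1.1 (add F ¬p2):
            F (p4 ↔ p4): β-rule — branch into T p4, F p4  //  F p4, T p4.
              branch 2.1.1.1 (add T p4, F p4):
                × closes — contains both p4 and ¬p4.
              branch 2.1.1.2 (add F p4, T p4):
                × closes — contains both p4 and ¬p4.
          branch 2.1.2 (add T p5):
            F (p4 ↔ p4): β-rule — branch into T p4, F p4  //  F p4, T p4.
              branch 2.1.2.1 (add T p4, F p4):
                × closes — contains both p4 and ¬p4.
              branch 2.1.2.2 (add F p4, T p4):
                × closes — contains both p4 and ¬p4.
      branch 2.2 (add T ((p4 ∨ p1) ∧ ((¬p2 → p5) → (p4 ↔ p4)))):
        T ((p4 ∨ p1) ∧ ((¬p2 → p5) → (p4 ↔ p4))): α-rule — add T (p4 ∨ p1), T ((¬p2 → p5) → (p4 ↔ p4)).
        T (¬p2 → p5): β-rule — branch into F ¬p2  //  T p5.
          branch 2.2.1 (add F ¬p2):
            F (p4 ↔ p4): β-rule — branch into T p4, F p4  //  F p4, T p4.
              branch 2.2.1.1 (add T p4, F p4):
                × closes — contains both p4 and ¬p4.
              branch 2.2.1.2 (add F p4, T p4):
                × closes — contains both p4 and ¬p4.
          branch 2.2.2 (add T p5):
            F (p4 ↔ p4): β-rule — branch into T p4, F p4  //  F p4, T p4.
              branch 2.2.2.1 (add T p4, F p4):
                × closes — contains both p4 and ¬p4.
              branch 2.2.2.2 (add F p4, T p4):
                × closes — contains both p4 and ¬p4.
All 12 branches close.
Every branch closed, so the negation is unsatisfiable and the formula is valid.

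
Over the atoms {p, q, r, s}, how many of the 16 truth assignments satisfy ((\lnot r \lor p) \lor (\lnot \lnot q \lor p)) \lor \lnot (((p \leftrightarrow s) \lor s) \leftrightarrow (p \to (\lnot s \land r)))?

Initial set: {T (((\lnot r \lor p) \lor (\lnot \lnot q \lor p)) \lor \lnot (((p \leftrightarrow s) \lor s) \leftrightarrow (p \to (\lnot s \land r))))}.
T (((\lnot r \lor p) \lor (\lnot \lnot q \lor p)) \lor \lnot (((p \leftrightarrow s) \lor s) \leftrightarrow (p \to (\lnot s \land r)))): β-rule — branch into T ((\lnot r \lor p) \lor (\lnot \lnot q \lor p))  //  T \lnot (((p \leftrightarrow s) \lor s) \leftrightarrow (p \to (\lnot s \land r))).
  branch 1 (add T ((\lnot r \lor p) \lor (\lnot \lnot q \lor p))):
    T ((\lnot r \lor p) \lor (\lnot \lnot q \lor p)): β-rule — branch into T (\lnot r \lor p)  //  T (\lnot \lnot q \lor p).
      branch 1.1 (add T (\lnot r \lor p)):
        T (\lnot r \lor p): β-rule — branch into T \lnot r  //  T p.
          branch 1.1.1 (add T \lnot r):
            ○ open, literals {r=0}.
          branch 1.1.2 (add T p):
            ○ open, literals {p=1}.
      branch 1.2 (add T (\lnot \lnot q \lor p)):
        T (\lnot \lnot q \lor p): β-rule — branch into T \lnot \lnot q  //  T p.
          branch 1.2.1 (add T \lnot \lnot q):
            T \lnot \lnot q: drop double negation, giving T q.
            ○ open, literals {q=1}.
          branch 1.2.2 (add T p):
            ○ open, literals {p=1}.
  branch 2 (add T \lnot (((p \leftrightarrow s) \lor s) \leftrightarrow (p \to (\lnot s \land r)))):
    T \lnot (((p \leftrightarrow s) \lor s) \leftrightarrow (p \to (\lnot s \land r))): β-rule — branch into T ((p \leftrightarrow s) \lor s), F (p \to (\lnot s \land r))  //  F ((p \leftrightarrow s) \lor s), T (p \to (\lnot s \land r)).
      branch 2.1 (add T ((p \leftrightarrow s) \lor s), F (p \to (\lnot s \land r))):
        F (p \to (\lnot s \land r)): α-rule — add T p, F (\lnot s \land r).
        T ((p \leftrightarrow s) \lor s): β-rule — branch into T (p \leftrightarrow s)  //  T s.
          branch 2.1.1 (add T (p \leftrightarrow s)):
            F (\lnot s \land r): β-rule — branch into F \lnot s  //  F r.
              branch 2.1.1.1 (add F \lnot s):
                T (p \leftrightarrow s): β-rule — branch into T p, T s  //  F p, F s.
                  branch 2.1.1.1.1 (add T p, T s):
                    ○ open, literals {p=1, s=1}.
                  branch 2.1.1.1.2 (add F p, F s):
                    × closes — contains both p and \lnot p.
              branch 2.1.1.2 (add F r):
                T (p \leftrightarrow s): β-rule — branch into T p, T s  //  F p, F s.
                  branch 2.1.1.2.1 (add T p, T s):
                    ○ open, literals {p=1, r=0, s=1}.
                  branch 2.1.1.2.2 (add F p, F s):
                    × closes — contains both p and \lnot p.
          branch 2.1.2 (add T s):
            F (\lnot s \land r): β-rule — branch into F \lnot s  //  F r.
              branch 2.1.2.1 (add F \lnot s):
                ○ open, literals {p=1, s=1}.
              branch 2.1.2.2 (add F r):
                ○ open, literals {p=1, r=0, s=1}.
      branch 2.2 (add F ((p \leftrightarrow s) \lor s), T (p \to (\lnot s \land r))):
        F ((p \leftrightarrow s) \lor s): α-rule — add F (p \leftrightarrow s), F s.
        T (p \to (\lnot s \land r)): β-rule — branch into F p  //  T (\lnot s \land r).
          branch 2.2.1 (add F p):
            F (p \leftrightarrow s): β-rule — branch into T p, F s  //  F p, T s.
              branch 2.2.1.1 (add T p, F s):
                × closes — contains both p and \lnot p.
              branch 2.2.1.2 (add F p, T s):
                × closes — contains both s and \lnot s.
          branch 2.2.2 (add T (\lnot s \land r)):
            T (\lnot s \land r): α-rule — add T \lnot s, T r.
            F (p \leftrightarrow s): β-rule — branch into T p, F s  //  F p, T s.
              branch 2.2.2.1 (add T p, F s):
                ○ open, literals {p=1, r=1, s=0}.
              branch 2.2.2.2 (add F p, T s):
                × closes — contains both s and \lnot s.
5 branches closed, 9 open.
Each open branch fixes some atoms; the unmentioned ones are free. Counting distinct full assignments: branch {r=0} (p, q, s) contributes 8 new; branch {p=1} (q, r, s) contributes 4 new; branch {q=1} (p, r, s) contributes 2 new; branch {p=1} (q, r, s) contributes 0 new; branch {p=1, s=1} (q, r) contributes 0 new; branch {p=1, r=0, s=1} (q) contributes 0 new; branch {p=1, s=1} (q, r) contributes 0 new; branch {p=1, r=0, s=1} (q) contributes 0 new; branch {p=1, r=1, s=0} (q) contributes 0 new. Total: 14.

14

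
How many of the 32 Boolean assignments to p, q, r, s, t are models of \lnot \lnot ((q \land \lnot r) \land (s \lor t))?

6

Initial set: {\lnot \lnot ((q \land \lnot r) \land (s \lor t))}.
\lnot \lnot ((q \land \lnot r) \land (s \lor t)): drop double negation, giving ((q \land \lnot r) \land (s \lor t)).
((q \land \lnot r) \land (s \lor t)): α-rule — add (q \land \lnot r), (s \lor t).
(q \land \lnot r): α-rule — add q, \lnot r.
(s \lor t): β-rule — branch into s  //  t.
  branch 1 (add s):
    ○ open, literals {q=1, r=0, s=1}.
  branch 2 (add t):
    ○ open, literals {q=1, r=0, t=1}.
0 branches closed, 2 open.
Each open branch fixes some atoms; the unmentioned ones are free. Counting distinct full assignments: branch {q=1, r=0, s=1} (p, t) contributes 4 new; branch {q=1, r=0, t=1} (p, s) contributes 2 new. Total: 6.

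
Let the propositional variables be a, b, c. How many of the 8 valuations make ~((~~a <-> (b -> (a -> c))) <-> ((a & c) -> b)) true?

6

Initial set: {T ~((~~a <-> (b -> (a -> c))) <-> ((a & c) -> b))}.
T ~((~~a <-> (b -> (a -> c))) <-> ((a & c) -> b)): β-rule — branch into T (~~a <-> (b -> (a -> c))), F ((a & c) -> b)  //  F (~~a <-> (b -> (a -> c))), T ((a & c) -> b).
  branch 1 (add T (~~a <-> (b -> (a -> c))), F ((a & c) -> b)):
    F ((a & c) -> b): α-rule — add T (a & c), F b.
    T (a & c): α-rule — add T a, T c.
    T (~~a <-> (b -> (a -> c))): β-rule — branch into T ~~a, T (b -> (a -> c))  //  F ~~a, F (b -> (a -> c)).
      branch 1.1 (add T ~~a, T (b -> (a -> c))):
        T ~~a: drop double negation, giving T a.
        T (b -> (a -> c)): β-rule — branch into F b  //  T (a -> c).
          branch 1.1.1 (add F b):
            ○ open, literals {a=T, b=F, c=T}.
          branch 1.1.2 (add T (a -> c)):
            T (a -> c): β-rule — branch into F a  //  T c.
              branch 1.1.2.1 (add F a):
                × closes — contains both a and ~a.
              branch 1.1.2.2 (add T c):
                ○ open, literals {a=T, b=F, c=T}.
      branch 1.2 (add F ~~a, F (b -> (a -> c))):
        F ~~a: drop double negation, giving F a.
        × closes — contains both a and ~a.
  branch 2 (add F (~~a <-> (b -> (a -> c))), T ((a & c) -> b)):
    F (~~a <-> (b -> (a -> c))): β-rule — branch into T ~~a, F (b -> (a -> c))  //  F ~~a, T (b -> (a -> c)).
      branch 2.1 (add T ~~a, F (b -> (a -> c))):
        T ~~a: drop double negation, giving T a.
        F (b -> (a -> c)): α-rule — add T b, F (a -> c).
        F (a -> c): α-rule — add T a, F c.
        T ((a & c) -> b): β-rule — branch into F (a & c)  //  T b.
          branch 2.1.1 (add F (a & c)):
            F (a & c): β-rule — branch into F a  //  F c.
              branch 2.1.1.1 (add F a):
                × closes — contains both a and ~a.
              branch 2.1.1.2 (add F c):
                ○ open, literals {a=T, b=T, c=F}.
          branch 2.1.2 (add T b):
            ○ open, literals {a=T, b=T, c=F}.
      branch 2.2 (add F ~~a, T (b -> (a -> c))):
        F ~~a: drop double negation, giving F a.
        T ((a & c) -> b): β-rule — branch into F (a & c)  //  T b.
          branch 2.2.1 (add F (a & c)):
            T (b -> (a -> c)): β-rule — branch into F b  //  T (a -> c).
              branch 2.2.1.1 (add F b):
                F (a & c): β-rule — branch into F a  //  F c.
                  branch 2.2.1.1.1 (add F a):
                    ○ open, literals {a=F, b=F}.
                  branch 2.2.1.1.2 (add F c):
                    ○ open, literals {a=F, b=F, c=F}.
              branch 2.2.1.2 (add T (a -> c)):
                F (a & c): β-rule — branch into F a  //  F c.
                  branch 2.2.1.2.1 (add F a):
                    T (a -> c): β-rule — branch into F a  //  T c.
                      branch 2.2.1.2.1.1 (add F a):
                        ○ open, literals {a=F}.
                      branch 2.2.1.2.1.2 (add T c):
                        ○ open, literals {a=F, c=T}.
                  branch 2.2.1.2.2 (add F c):
                    T (a -> c): β-rule — branch into F a  //  T c.
                      branch 2.2.1.2.2.1 (add F a):
                        ○ open, literals {a=F, c=F}.
                      branch 2.2.1.2.2.2 (add T c):
                        × closes — contains both c and ~c.
          branch 2.2.2 (add T b):
            T (b -> (a -> c)): β-rule — branch into F b  //  T (a -> c).
              branch 2.2.2.1 (add F b):
                × closes — contains both b and ~b.
              branch 2.2.2.2 (add T (a -> c)):
                T (a -> c): β-rule — branch into F a  //  T c.
                  branch 2.2.2.2.1 (add F a):
                    ○ open, literals {a=F, b=T}.
                  branch 2.2.2.2.2 (add T c):
                    ○ open, literals {a=F, b=T, c=T}.
5 branches closed, 11 open.
Each open branch fixes some atoms; the unmentioned ones are free. Counting distinct full assignments: branch {a=T, b=F, c=T} (none free) contributes 1 new; branch {a=T, b=F, c=T} (none free) contributes 0 new; branch {a=T, b=T, c=F} (none free) contributes 1 new; branch {a=T, b=T, c=F} (none free) contributes 0 new; branch {a=F, b=F} (c) contributes 2 new; branch {a=F, b=F, c=F} (none free) contributes 0 new; branch {a=F} (b, c) contributes 2 new; branch {a=F, c=T} (b) contributes 0 new; branch {a=F, c=F} (b) contributes 0 new; branch {a=F, b=T} (c) contributes 0 new; branch {a=F, b=T, c=T} (none free) contributes 0 new. Total: 6.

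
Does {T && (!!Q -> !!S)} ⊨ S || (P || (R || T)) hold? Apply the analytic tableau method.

Initial set: {(T && (!!Q -> !!S)); !(S || (P || (R || T)))}.
(T && (!!Q -> !!S)): α-rule — add T, (!!Q -> !!S).
!(S || (P || (R || T))): α-rule — add !S, !(P || (R || T)).
!(P || (R || T)): α-rule — add !P, !(R || T).
!(R || T): α-rule — add !R, !T.
× closes — contains both T and !T.
All 1 branch closes.
Every branch closed, so the premises entail the conclusion.

Yes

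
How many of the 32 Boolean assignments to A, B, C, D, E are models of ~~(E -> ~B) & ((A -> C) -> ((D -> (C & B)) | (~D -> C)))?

24

Initial set: {T (~~(E -> ~B) & ((A -> C) -> ((D -> (C & B)) | (~D -> C))))}.
T (~~(E -> ~B) & ((A -> C) -> ((D -> (C & B)) | (~D -> C)))): α-rule — add T ~~(E -> ~B), T ((A -> C) -> ((D -> (C & B)) | (~D -> C))).
T ~~(E -> ~B): drop double negation, giving T (E -> ~B).
T ((A -> C) -> ((D -> (C & B)) | (~D -> C))): β-rule — branch into F (A -> C)  //  T ((D -> (C & B)) | (~D -> C)).
  branch 1 (add F (A -> C)):
    F (A -> C): α-rule — add T A, F C.
    T (E -> ~B): β-rule — branch into F E  //  T ~B.
      branch 1.1 (add F E):
        ○ open, literals {A=T, C=F, E=F}.
      branch 1.2 (add T ~B):
        ○ open, literals {A=T, B=F, C=F}.
  branch 2 (add T ((D -> (C & B)) | (~D -> C))):
    T (E -> ~B): β-rule — branch into F E  //  T ~B.
      branch 2.1 (add F E):
        T ((D -> (C & B)) | (~D -> C)): β-rule — branch into T (D -> (C & B))  //  T (~D -> C).
          branch 2.1.1 (add T (D -> (C & B))):
            T (D -> (C & B)): β-rule — branch into F D  //  T (C & B).
              branch 2.1.1.1 (add F D):
                ○ open, literals {D=F, E=F}.
              branch 2.1.1.2 (add T (C & B)):
                T (C & B): α-rule — add T C, T B.
                ○ open, literals {B=T, C=T, E=F}.
          branch 2.1.2 (add T (~D -> C)):
            T (~D -> C): β-rule — branch into F ~D  //  T C.
              branch 2.1.2.1 (add F ~D):
                ○ open, literals {D=T, E=F}.
              branch 2.1.2.2 (add T C):
                ○ open, literals {C=T, E=F}.
      branch 2.2 (add T ~B):
        T ((D -> (C & B)) | (~D -> C)): β-rule — branch into T (D -> (C & B))  //  T (~D -> C).
          branch 2.2.1 (add T (D -> (C & B))):
            T (D -> (C & B)): β-rule — branch into F D  //  T (C & B).
              branch 2.2.1.1 (add F D):
                ○ open, literals {B=F, D=F}.
              branch 2.2.1.2 (add T (C & B)):
                T (C & B): α-rule — add T C, T B.
                × closes — contains both B and ~B.
          branch 2.2.2 (add T (~D -> C)):
            T (~D -> C): β-rule — branch into F ~D  //  T C.
              branch 2.2.2.1 (add F ~D):
                ○ open, literals {B=F, D=T}.
              branch 2.2.2.2 (add T C):
                ○ open, literals {B=F, C=T}.
1 branch closed, 9 open.
Each open branch fixes some atoms; the unmentioned ones are free. Counting distinct full assignments: branch {A=T, C=F, E=F} (B, D) contributes 4 new; branch {A=T, B=F, C=F} (D, E) contributes 2 new; branch {D=F, E=F} (A, B, C) contributes 6 new; branch {B=T, C=T, E=F} (A, D) contributes 2 new; branch {D=T, E=F} (A, B, C) contributes 4 new; branch {C=T, E=F} (A, B, D) contributes 0 new; branch {B=F, D=F} (A, C, E) contributes 3 new; branch {B=F, D=T} (A, C, E) contributes 3 new; branch {B=F, C=T} (A, D, E) contributes 0 new. Total: 24.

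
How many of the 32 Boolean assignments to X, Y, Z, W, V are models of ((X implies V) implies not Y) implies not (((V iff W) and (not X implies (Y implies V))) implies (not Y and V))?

18

Initial set: {(((X implies V) implies not Y) implies not (((V iff W) and (not X implies (Y implies V))) implies (not Y and V)))}.
(((X implies V) implies not Y) implies not (((V iff W) and (not X implies (Y implies V))) implies (not Y and V))): β-rule — branch into not ((X implies V) implies not Y)  //  not (((V iff W) and (not X implies (Y implies V))) implies (not Y and V)).
  branch 1 (add not ((X implies V) implies not Y)):
    not ((X implies V) implies not Y): α-rule — add (X implies V), not not Y.
    (X implies V): β-rule — branch into not X  //  V.
      branch 1.1 (add not X):
        ○ open, literals {X=false, Y=true}.
      branch 1.2 (add V):
        ○ open, literals {V=true, Y=true}.
  branch 2 (add not (((V iff W) and (not X implies (Y implies V))) implies (not Y and V))):
    not (((V iff W) and (not X implies (Y implies V))) implies (not Y and V)): α-rule — add ((V iff W) and (not X implies (Y implies V))), not (not Y and V).
    ((V iff W) and (not X implies (Y implies V))): α-rule — add (V iff W), (not X implies (Y implies V)).
    not (not Y and V): β-rule — branch into not not Y  //  not V.
      branch 2.1 (add not not Y):
        (V iff W): β-rule — branch into V, W  //  not V, not W.
          branch 2.1.1 (add V, W):
            (not X implies (Y implies V)): β-rule — branch into not not X  //  (Y implies V).
              branch 2.1.1.1 (add not not X):
                ○ open, literals {V=true, W=true, X=true, Y=true}.
              branch 2.1.1.2 (add (Y implies V)):
                (Y implies V): β-rule — branch into not Y  //  V.
                  branch 2.1.1.2.1 (add not Y):
                    × closes — contains both Y and not Y.
                  branch 2.1.1.2.2 (add V):
                    ○ open, literals {V=true, W=true, Y=true}.
          branch 2.1.2 (add not V, not W):
            (not X implies (Y implies V)): β-rule — branch into not not X  //  (Y implies V).
              branch 2.1.2.1 (add not not X):
                ○ open, literals {V=false, W=false, X=true, Y=true}.
              branch 2.1.2.2 (add (Y implies V)):
                (Y implies V): β-rule — branch into not Y  //  V.
                  branch 2.1.2.2.1 (add not Y):
                    × closes — contains both Y and not Y.
                  branch 2.1.2.2.2 (add V):
                    × closes — contains both V and not V.
      branch 2.2 (add not V):
        (V iff W): β-rule — branch into V, W  //  not V, not W.
          branch 2.2.1 (add V, W):
            × closes — contains both V and not V.
          branch 2.2.2 (add not V, not W):
            (not X implies (Y implies V)): β-rule — branch into not not X  //  (Y implies V).
              branch 2.2.2.1 (add not not X):
                ○ open, literals {V=false, W=false, X=true}.
              branch 2.2.2.2 (add (Y implies V)):
                (Y implies V): β-rule — branch into not Y  //  V.
                  branch 2.2.2.2.1 (add not Y):
                    ○ open, literals {V=false, W=false, Y=false}.
                  branch 2.2.2.2.2 (add V):
                    × closes — contains both V and not V.
5 branches closed, 7 open.
Each open branch fixes some atoms; the unmentioned ones are free. Counting distinct full assignments: branch {X=false, Y=true} (Z, W, V) contributes 8 new; branch {V=true, Y=true} (X, Z, W) contributes 4 new; branch {V=true, W=true, X=true, Y=true} (Z) contributes 0 new; branch {V=true, W=true, Y=true} (X, Z) contributes 0 new; branch {V=false, W=false, X=true, Y=true} (Z) contributes 2 new; branch {V=false, W=false, X=true} (Y, Z) contributes 2 new; branch {V=false, W=false, Y=false} (X, Z) contributes 2 new. Total: 18.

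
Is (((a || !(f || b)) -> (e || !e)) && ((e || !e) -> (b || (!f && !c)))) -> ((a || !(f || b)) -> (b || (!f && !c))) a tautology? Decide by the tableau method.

Valid

Assume the negation and expand:
Initial set: {!((((a || !(f || b)) -> (e || !e)) && ((e || !e) -> (b || (!f && !c)))) -> ((a || !(f || b)) -> (b || (!f && !c))))}.
!((((a || !(f || b)) -> (e || !e)) && ((e || !e) -> (b || (!f && !c)))) -> ((a || !(f || b)) -> (b || (!f && !c)))): α-rule — add (((a || !(f || b)) -> (e || !e)) && ((e || !e) -> (b || (!f && !c)))), !((a || !(f || b)) -> (b || (!f && !c))).
(((a || !(f || b)) -> (e || !e)) && ((e || !e) -> (b || (!f && !c)))): α-rule — add ((a || !(f || b)) -> (e || !e)), ((e || !e) -> (b || (!f && !c))).
!((a || !(f || b)) -> (b || (!f && !c))): α-rule — add (a || !(f || b)), !(b || (!f && !c)).
!(b || (!f && !c)): α-rule — add !b, !(!f && !c).
((a || !(f || b)) -> (e || !e)): β-rule — branch into !(a || !(f || b))  //  (e || !e).
  branch 1 (add !(a || !(f || b))):
    !(a || !(f || b)): α-rule — add !a, !!(f || b).
    ((e || !e) -> (b || (!f && !c))): β-rule — branch into !(e || !e)  //  (b || (!f && !c)).
      branch 1.1 (add !(e || !e)):
        !(e || !e): α-rule — add !e, !!e.
        × closes — contains both e and !e.
      branch 1.2 (add (b || (!f && !c))):
        (a || !(f || b)): β-rule — branch into a  //  !(f || b).
          branch 1.2.1 (add a):
            × closes — contains both a and !a.
          branch 1.2.2 (add !(f || b)):
            !(f || b): α-rule — add !f, !b.
            !(!f && !c): β-rule — branch into !!f  //  !!c.
              branch 1.2.2.1 (add !!f):
                × closes — contains both f and !f.
              branch 1.2.2.2 (add !!c):
                !!(f || b): β-rule — branch into f  //  b.
                  branch 1.2.2.2.1 (add f):
                    × closes — contains both f and !f.
                  branch 1.2.2.2.2 (add b):
                    × closes — contains both b and !b.
  branch 2 (add (e || !e)):
    ((e || !e) -> (b || (!f && !c))): β-rule — branch into !(e || !e)  //  (b || (!f && !c)).
      branch 2.1 (add !(e || !e)):
        !(e || !e): α-rule — add !e, !!e.
        × closes — contains both e and !e.
      branch 2.2 (add (b || (!f && !c))):
        (a || !(f || b)): β-rule — branch into a  //  !(f || b).
          branch 2.2.1 (add a):
            !(!f && !c): β-rule — branch into !!f  //  !!c.
              branch 2.2.1.1 (add !!f):
                (e || !e): β-rule — branch into e  //  !e.
                  branch 2.2.1.1.1 (add e):
                    (b || (!f && !c)): β-rule — branch into b  //  (!f && !c).
                      branch 2.2.1.1.1.1 (add b):
                        × closes — contains both b and !b.
                      branch 2.2.1.1.1.2 (add (!f && !c)):
                        (!f && !c): α-rule — add !f, !c.
                        × closes — contains both f and !f.
                  branch 2.2.1.1.2 (add !e):
                    (b || (!f && !c)): β-rule — branch into b  //  (!f && !c).
                      branch 2.2.1.1.2.1 (add b):
                        × closes — contains both b and !b.
                      branch 2.2.1.1.2.2 (add (!f && !c)):
                        (!f && !c): α-rule — add !f, !c.
                        × closes — contains both f and !f.
              branch 2.2.1.2 (add !!c):
                (e || !e): β-rule — branch into e  //  !e.
                  branch 2.2.1.2.1 (add e):
                    (b || (!f && !c)): β-rule — branch into b  //  (!f && !c).
                      branch 2.2.1.2.1.1 (add b):
                        × closes — contains both b and !b.
                      branch 2.2.1.2.1.2 (add (!f && !c)):
                        (!f && !c): α-rule — add !f, !c.
                        × closes — contains both c and !c.
                  branch 2.2.1.2.2 (add !e):
                    (b || (!f && !c)): β-rule — branch into b  //  (!f && !c).
                      branch 2.2.1.2.2.1 (add b):
                        × closes — contains both b and !b.
                      branch 2.2.1.2.2.2 (add (!f && !c)):
                        (!f && !c): α-rule — add !f, !c.
                        × closes — contains both c and !c.
          branch 2.2.2 (add !(f || b)):
            !(f || b): α-rule — add !f, !b.
            !(!f && !c): β-rule — branch into !!f  //  !!c.
              branch 2.2.2.1 (add !!f):
                × closes — contains both f and !f.
              branch 2.2.2.2 (add !!c):
                (e || !e): β-rule — branch into e  //  !e.
                  branch 2.2.2.2.1 (add e):
                    (b || (!f && !c)): β-rule — branch into b  //  (!f && !c).
                      branch 2.2.2.2.1.1 (add b):
                        × closes — contains both b and !b.
                      branch 2.2.2.2.1.2 (add (!f && !c)):
                        (!f && !c): α-rule — add !f, !c.
                        × closes — contains both c and !c.
                  branch 2.2.2.2.2 (add !e):
                    (b || (!f && !c)): β-rule — branch into b  //  (!f && !c).
                      branch 2.2.2.2.2.1 (add b):
                        × closes — contains both b and !b.
                      branch 2.2.2.2.2.2 (add (!f && !c)):
                        (!f && !c): α-rule — add !f, !c.
                        × closes — contains both c and !c.
All 19 branches close.
Every branch closed, so the negation is unsatisfiable and the formula is valid.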